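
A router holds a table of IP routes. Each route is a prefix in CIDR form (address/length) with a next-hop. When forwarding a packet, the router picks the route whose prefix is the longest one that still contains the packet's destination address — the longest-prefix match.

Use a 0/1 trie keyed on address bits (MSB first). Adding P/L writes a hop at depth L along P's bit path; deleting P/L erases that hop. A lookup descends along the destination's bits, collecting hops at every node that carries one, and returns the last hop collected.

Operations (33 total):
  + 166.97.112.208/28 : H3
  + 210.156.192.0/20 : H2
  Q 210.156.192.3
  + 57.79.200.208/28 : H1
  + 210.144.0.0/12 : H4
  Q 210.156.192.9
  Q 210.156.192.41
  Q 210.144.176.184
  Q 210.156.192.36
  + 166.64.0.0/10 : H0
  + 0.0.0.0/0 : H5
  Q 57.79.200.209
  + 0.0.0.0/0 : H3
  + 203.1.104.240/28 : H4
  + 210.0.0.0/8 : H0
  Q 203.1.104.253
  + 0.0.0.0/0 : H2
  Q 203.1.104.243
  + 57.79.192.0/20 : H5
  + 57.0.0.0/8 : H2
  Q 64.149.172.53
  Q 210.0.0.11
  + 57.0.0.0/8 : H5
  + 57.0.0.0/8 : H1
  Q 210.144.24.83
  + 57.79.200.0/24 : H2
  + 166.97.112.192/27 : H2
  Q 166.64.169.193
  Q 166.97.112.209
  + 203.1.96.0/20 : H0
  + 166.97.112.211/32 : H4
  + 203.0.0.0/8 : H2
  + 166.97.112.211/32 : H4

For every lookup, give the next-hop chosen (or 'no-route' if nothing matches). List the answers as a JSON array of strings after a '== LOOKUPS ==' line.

Trace:
  add 166.97.112.208/28 -> H3 at depth 28
  add 210.156.192.0/20 -> H2 at depth 20
  ? 210.156.192.3  path d0:-→d1:-→d2:-→d3:-→d4:-→d5:-→d6:-→d7:-→d8:-→d9:-→d10:-→d11:-→d12:-→d13:-→d14:-→d15:-→d16:-→d17:-→d18:-→d19:-→d20:H2  best=H2
  add 57.79.200.208/28 -> H1 at depth 28
  add 210.144.0.0/12 -> H4 at depth 12
  ? 210.156.192.9  path d0:-→d1:-→d2:-→d3:-→d4:-→d5:-→d6:-→d7:-→d8:-→d9:-→d10:-→d11:-→d12:H4→d13:-→d14:-→d15:-→d16:-→d17:-→d18:-→d19:-→d20:H2  best=H2
  ? 210.156.192.41  path d0:-→d1:-→d2:-→d3:-→d4:-→d5:-→d6:-→d7:-→d8:-→d9:-→d10:-→d11:-→d12:H4→d13:-→d14:-→d15:-→d16:-→d17:-→d18:-→d19:-→d20:H2  best=H2
  ? 210.144.176.184  path d0:-→d1:-→d2:-→d3:-→d4:-→d5:-→d6:-→d7:-→d8:-→d9:-→d10:-→d11:-→d12:H4  best=H4
  ? 210.156.192.36  path d0:-→d1:-→d2:-→d3:-→d4:-→d5:-→d6:-→d7:-→d8:-→d9:-→d10:-→d11:-→d12:H4→d13:-→d14:-→d15:-→d16:-→d17:-→d18:-→d19:-→d20:H2  best=H2
  add 166.64.0.0/10 -> H0 at depth 10
  add 0.0.0.0/0 -> H5 at depth 0
  ? 57.79.200.209  path d0:H5→d1:-→d2:-→d3:-→d4:-→d5:-→d6:-→d7:-→d8:-→d9:-→d10:-→d11:-→d12:-→d13:-→d14:-→d15:-→d16:-→d17:-→d18:-→d19:-→d20:-→d21:-→d22:-→d23:-→d24:-→d25:-→d26:-→d27:-→d28:H1  best=H1
  add 0.0.0.0/0 -> H3 at depth 0
  add 203.1.104.240/28 -> H4 at depth 28
  add 210.0.0.0/8 -> H0 at depth 8
  ? 203.1.104.253  path d0:H3→d1:-→d2:-→d3:-→d4:-→d5:-→d6:-→d7:-→d8:-→d9:-→d10:-→d11:-→d12:-→d13:-→d14:-→d15:-→d16:-→d17:-→d18:-→d19:-→d20:-→d21:-→d22:-→d23:-→d24:-→d25:-→d26:-→d27:-→d28:H4  best=H4
  add 0.0.0.0/0 -> H2 at depth 0
  ? 203.1.104.243  path d0:H2→d1:-→d2:-→d3:-→d4:-→d5:-→d6:-→d7:-→d8:-→d9:-→d10:-→d11:-→d12:-→d13:-→d14:-→d15:-→d16:-→d17:-→d18:-→d19:-→d20:-→d21:-→d22:-→d23:-→d24:-→d25:-→d26:-→d27:-→d28:H4  best=H4
  add 57.79.192.0/20 -> H5 at depth 20
  add 57.0.0.0/8 -> H2 at depth 8
  ? 64.149.172.53  path d0:H2→d1:-  best=H2
  ? 210.0.0.11  path d0:H2→d1:-→d2:-→d3:-→d4:-→d5:-→d6:-→d7:-→d8:H0  best=H0
  add 57.0.0.0/8 -> H5 at depth 8
  add 57.0.0.0/8 -> H1 at depth 8
  ? 210.144.24.83  path d0:H2→d1:-→d2:-→d3:-→d4:-→d5:-→d6:-→d7:-→d8:H0→d9:-→d10:-→d11:-→d12:H4  best=H4
  add 57.79.200.0/24 -> H2 at depth 24
  add 166.97.112.192/27 -> H2 at depth 27
  ? 166.64.169.193  path d0:H2→d1:-→d2:-→d3:-→d4:-→d5:-→d6:-→d7:-→d8:-→d9:-→d10:H0  best=H0
  ? 166.97.112.209  path d0:H2→d1:-→d2:-→d3:-→d4:-→d5:-→d6:-→d7:-→d8:-→d9:-→d10:H0→d11:-→d12:-→d13:-→d14:-→d15:-→d16:-→d17:-→d18:-→d19:-→d20:-→d21:-→d22:-→d23:-→d24:-→d25:-→d26:-→d27:H2→d28:H3  best=H3
  add 203.1.96.0/20 -> H0 at depth 20
  add 166.97.112.211/32 -> H4 at depth 32
  add 203.0.0.0/8 -> H2 at depth 8
  add 166.97.112.211/32 -> H4 at depth 32

== LOOKUPS ==
["H2","H2","H2","H4","H2","H1","H4","H4","H2","H0","H4","H0","H3"]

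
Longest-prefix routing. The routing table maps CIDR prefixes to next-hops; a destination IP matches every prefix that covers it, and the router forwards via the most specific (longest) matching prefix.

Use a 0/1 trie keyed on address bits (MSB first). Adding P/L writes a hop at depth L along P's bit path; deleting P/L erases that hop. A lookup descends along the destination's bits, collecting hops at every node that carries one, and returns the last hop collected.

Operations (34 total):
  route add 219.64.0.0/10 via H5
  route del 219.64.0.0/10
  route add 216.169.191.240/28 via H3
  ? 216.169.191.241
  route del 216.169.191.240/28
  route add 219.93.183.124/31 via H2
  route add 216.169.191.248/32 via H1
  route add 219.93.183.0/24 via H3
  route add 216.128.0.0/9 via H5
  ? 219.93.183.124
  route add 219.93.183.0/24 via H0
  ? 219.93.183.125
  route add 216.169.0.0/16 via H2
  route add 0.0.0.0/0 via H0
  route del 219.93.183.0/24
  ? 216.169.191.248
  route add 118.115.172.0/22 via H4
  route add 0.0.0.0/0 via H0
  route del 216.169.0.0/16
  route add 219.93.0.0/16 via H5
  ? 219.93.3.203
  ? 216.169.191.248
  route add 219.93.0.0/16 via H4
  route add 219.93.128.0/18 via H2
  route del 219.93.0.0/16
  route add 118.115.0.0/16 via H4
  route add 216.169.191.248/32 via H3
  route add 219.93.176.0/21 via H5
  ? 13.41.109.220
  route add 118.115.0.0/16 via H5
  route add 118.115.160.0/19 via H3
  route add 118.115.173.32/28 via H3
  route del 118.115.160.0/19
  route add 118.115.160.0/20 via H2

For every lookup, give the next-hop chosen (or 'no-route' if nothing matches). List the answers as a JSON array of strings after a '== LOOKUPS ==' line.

Apply in order:
  + 219.64.0.0/10 (H5) depth=10
  del 219.64.0.0/10 (clear depth 10)
  + 216.169.191.240/28 (H3) depth=28
  Q 216.169.191.241: descend 1101100010101001101111111111 ; hops seen [H3] ; pick H3
  del 216.169.191.240/28 (clear depth 28)
  + 219.93.183.124/31 (H2) depth=31
  + 216.169.191.248/32 (H1) depth=32
  + 219.93.183.0/24 (H3) depth=24
  + 216.128.0.0/9 (H5) depth=9
  Q 219.93.183.124: descend 1101101101011101101101110111110 ; hops seen [H3,H2] ; pick H2
  + 219.93.183.0/24 (H0) depth=24
  Q 219.93.183.125: descend 1101101101011101101101110111110 ; hops seen [H0,H2] ; pick H2
  + 216.169.0.0/16 (H2) depth=16
  + 0.0.0.0/0 (H0) depth=0
  del 219.93.183.0/24 (clear depth 24)
  Q 216.169.191.248: descend 11011000101010011011111111111000 ; hops seen [H0,H5,H2,H1] ; pick H1
  + 118.115.172.0/22 (H4) depth=22
  + 0.0.0.0/0 (H0) depth=0
  del 216.169.0.0/16 (clear depth 16)
  + 219.93.0.0/16 (H5) depth=16
  Q 219.93.3.203: descend 1101101101011101 ; hops seen [H0,H5] ; pick H5
  Q 216.169.191.248: descend 11011000101010011011111111111000 ; hops seen [H0,H5,H1] ; pick H1
  + 219.93.0.0/16 (H4) depth=16
  + 219.93.128.0/18 (H2) depth=18
  del 219.93.0.0/16 (clear depth 16)
  + 118.115.0.0/16 (H4) depth=16
  + 216.169.191.248/32 (H3) depth=32
  + 219.93.176.0/21 (H5) depth=21
  Q 13.41.109.220: descend 0 ; hops seen [H0] ; pick H0
  + 118.115.0.0/16 (H5) depth=16
  + 118.115.160.0/19 (H3) depth=19
  + 118.115.173.32/28 (H3) depth=28
  del 118.115.160.0/19 (clear depth 19)
  + 118.115.160.0/20 (H2) depth=20

== LOOKUPS ==
["H3","H2","H2","H1","H5","H1","H0"]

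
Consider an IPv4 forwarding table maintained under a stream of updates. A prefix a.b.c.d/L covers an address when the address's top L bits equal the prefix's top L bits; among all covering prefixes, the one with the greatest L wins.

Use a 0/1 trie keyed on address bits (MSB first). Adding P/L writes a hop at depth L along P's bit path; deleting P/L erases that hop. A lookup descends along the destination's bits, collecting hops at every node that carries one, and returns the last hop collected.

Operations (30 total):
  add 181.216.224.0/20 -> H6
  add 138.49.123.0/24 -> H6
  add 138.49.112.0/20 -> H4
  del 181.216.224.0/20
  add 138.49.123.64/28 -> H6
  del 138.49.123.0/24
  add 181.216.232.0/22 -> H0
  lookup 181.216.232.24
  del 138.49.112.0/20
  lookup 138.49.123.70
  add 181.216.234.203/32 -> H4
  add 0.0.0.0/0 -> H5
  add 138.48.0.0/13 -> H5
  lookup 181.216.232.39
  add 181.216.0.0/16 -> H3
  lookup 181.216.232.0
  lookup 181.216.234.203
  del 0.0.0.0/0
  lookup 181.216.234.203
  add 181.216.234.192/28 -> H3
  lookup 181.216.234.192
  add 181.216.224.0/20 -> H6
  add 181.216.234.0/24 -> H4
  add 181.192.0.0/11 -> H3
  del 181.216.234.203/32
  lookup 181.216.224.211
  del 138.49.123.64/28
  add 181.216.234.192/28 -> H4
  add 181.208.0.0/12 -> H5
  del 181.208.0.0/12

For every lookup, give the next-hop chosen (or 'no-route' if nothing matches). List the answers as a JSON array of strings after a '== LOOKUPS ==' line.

Trace:
  + 181.216.224.0/20 (H6) depth=20
  + 138.49.123.0/24 (H6) depth=24
  + 138.49.112.0/20 (H4) depth=20
  del 181.216.224.0/20 (clear depth 20)
  + 138.49.123.64/28 (H6) depth=28
  del 138.49.123.0/24 (clear depth 24)
  + 181.216.232.0/22 (H0) depth=22
  lookup 181.216.232.24: bits 1011010111011000111010 walk d0:-→d1:-→d2:-→d3:-→d4:-→d5:-→d6:-→d7:-→d8:-→d9:-→d10:-→d11:-→d12:-→d13:-→d14:-→d15:-→d16:-→d17:-→d18:-→d19:-→d20:-→d21:-→d22:H0 -> H0
  del 138.49.112.0/20 (clear depth 20)
  lookup 138.49.123.70: bits 1000101000110001011110110100 walk d0:-→d1:-→d2:-→d3:-→d4:-→d5:-→d6:-→d7:-→d8:-→d9:-→d10:-→d11:-→d12:-→d13:-→d14:-→d15:-→d16:-→d17:-→d18:-→d19:-→d20:-→d21:-→d22:-→d23:-→d24:-→d25:-→d26:-→d27:-→d28:H6 -> H6
  + 181.216.234.203/32 (H4) depth=32
  + 0.0.0.0/0 (H5) depth=0
  + 138.48.0.0/13 (H5) depth=13
  lookup 181.216.232.39: bits 1011010111011000111010 walk d0:H5→d1:-→d2:-→d3:-→d4:-→d5:-→d6:-→d7:-→d8:-→d9:-→d10:-→d11:-→d12:-→d13:-→d14:-→d15:-→d16:-→d17:-→d18:-→d19:-→d20:-→d21:-→d22:H0 -> H0
  + 181.216.0.0/16 (H3) depth=16
  lookup 181.216.232.0: bits 1011010111011000111010 walk d0:H5→d1:-→d2:-→d3:-→d4:-→d5:-→d6:-→d7:-→d8:-→d9:-→d10:-→d11:-→d12:-→d13:-→d14:-→d15:-→d16:H3→d17:-→d18:-→d19:-→d20:-→d21:-→d22:H0 -> H0
  lookup 181.216.234.203: bits 10110101110110001110101011001011 walk d0:H5→d1:-→d2:-→d3:-→d4:-→d5:-→d6:-→d7:-→d8:-→d9:-→d10:-→d11:-→d12:-→d13:-→d14:-→d15:-→d16:H3→d17:-→d18:-→d19:-→d20:-→d21:-→d22:H0→d23:-→d24:-→d25:-→d26:-→d27:-→d28:-→d29:-→d30:-→d31:-→d32:H4 -> H4
  del 0.0.0.0/0 (clear depth 0)
  lookup 181.216.234.203: bits 10110101110110001110101011001011 walk d0:-→d1:-→d2:-→d3:-→d4:-→d5:-→d6:-→d7:-→d8:-→d9:-→d10:-→d11:-→d12:-→d13:-→d14:-→d15:-→d16:H3→d17:-→d18:-→d19:-→d20:-→d21:-→d22:H0→d23:-→d24:-→d25:-→d26:-→d27:-→d28:-→d29:-→d30:-→d31:-→d32:H4 -> H4
  + 181.216.234.192/28 (H3) depth=28
  lookup 181.216.234.192: bits 1011010111011000111010101100 walk d0:-→d1:-→d2:-→d3:-→d4:-→d5:-→d6:-→d7:-→d8:-→d9:-→d10:-→d11:-→d12:-→d13:-→d14:-→d15:-→d16:H3→d17:-→d18:-→d19:-→d20:-→d21:-→d22:H0→d23:-→d24:-→d25:-→d26:-→d27:-→d28:H3 -> H3
  + 181.216.224.0/20 (H6) depth=20
  + 181.216.234.0/24 (H4) depth=24
  + 181.192.0.0/11 (H3) depth=11
  del 181.216.234.203/32 (clear depth 32)
  lookup 181.216.224.211: bits 10110101110110001110 walk d0:-→d1:-→d2:-→d3:-→d4:-→d5:-→d6:-→d7:-→d8:-→d9:-→d10:-→d11:H3→d12:-→d13:-→d14:-→d15:-→d16:H3→d17:-→d18:-→d19:-→d20:H6 -> H6
  del 138.49.123.64/28 (clear depth 28)
  + 181.216.234.192/28 (H4) depth=28
  + 181.208.0.0/12 (H5) depth=12
  del 181.208.0.0/12 (clear depth 12)

== LOOKUPS ==
["H0","H6","H0","H0","H4","H4","H3","H6"]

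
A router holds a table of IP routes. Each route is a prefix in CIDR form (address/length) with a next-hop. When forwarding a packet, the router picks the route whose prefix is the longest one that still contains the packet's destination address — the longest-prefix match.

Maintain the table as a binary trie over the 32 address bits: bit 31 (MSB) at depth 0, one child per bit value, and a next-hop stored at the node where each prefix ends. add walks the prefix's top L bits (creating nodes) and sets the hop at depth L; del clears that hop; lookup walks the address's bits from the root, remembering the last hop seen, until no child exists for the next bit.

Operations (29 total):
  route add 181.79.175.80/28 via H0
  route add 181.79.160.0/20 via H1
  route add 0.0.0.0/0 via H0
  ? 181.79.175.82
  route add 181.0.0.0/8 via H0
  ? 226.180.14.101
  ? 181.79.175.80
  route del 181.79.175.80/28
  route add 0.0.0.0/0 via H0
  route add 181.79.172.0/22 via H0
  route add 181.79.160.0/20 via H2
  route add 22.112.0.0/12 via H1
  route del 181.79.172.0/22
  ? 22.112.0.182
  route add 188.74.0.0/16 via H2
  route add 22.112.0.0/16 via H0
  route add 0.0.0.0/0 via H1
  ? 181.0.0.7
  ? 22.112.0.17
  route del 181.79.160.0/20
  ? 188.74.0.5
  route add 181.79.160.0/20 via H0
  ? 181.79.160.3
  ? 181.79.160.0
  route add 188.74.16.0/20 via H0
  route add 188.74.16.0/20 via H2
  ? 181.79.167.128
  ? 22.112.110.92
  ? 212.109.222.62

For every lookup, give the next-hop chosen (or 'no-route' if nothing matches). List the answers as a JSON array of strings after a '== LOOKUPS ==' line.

Apply in order:
  + 181.79.175.80/28 (H0) depth=28
  + 181.79.160.0/20 (H1) depth=20
  + 0.0.0.0/0 (H0) depth=0
  lookup 181.79.175.82: bits 1011010101001111101011110101 walk d0:H0→d1:-→d2:-→d3:-→d4:-→d5:-→d6:-→d7:-→d8:-→d9:-→d10:-→d11:-→d12:-→d13:-→d14:-→d15:-→d16:-→d17:-→d18:-→d19:-→d20:H1→d21:-→d22:-→d23:-→d24:-→d25:-→d26:-→d27:-→d28:H0 -> H0
  + 181.0.0.0/8 (H0) depth=8
  lookup 226.180.14.101: bits 1 walk d0:H0→d1:- -> H0
  lookup 181.79.175.80: bits 1011010101001111101011110101 walk d0:H0→d1:-→d2:-→d3:-→d4:-→d5:-→d6:-→d7:-→d8:H0→d9:-→d10:-→d11:-→d12:-→d13:-→d14:-→d15:-→d16:-→d17:-→d18:-→d19:-→d20:H1→d21:-→d22:-→d23:-→d24:-→d25:-→d26:-→d27:-→d28:H0 -> H0
  del 181.79.175.80/28 (clear depth 28)
  + 0.0.0.0/0 (H0) depth=0
  + 181.79.172.0/22 (H0) depth=22
  + 181.79.160.0/20 (H2) depth=20
  + 22.112.0.0/12 (H1) depth=12
  del 181.79.172.0/22 (clear depth 22)
  lookup 22.112.0.182: bits 000101100111 walk d0:H0→d1:-→d2:-→d3:-→d4:-→d5:-→d6:-→d7:-→d8:-→d9:-→d10:-→d11:-→d12:H1 -> H1
  + 188.74.0.0/16 (H2) depth=16
  + 22.112.0.0/16 (H0) depth=16
  + 0.0.0.0/0 (H1) depth=0
  lookup 181.0.0.7: bits 101101010 walk d0:H1→d1:-→d2:-→d3:-→d4:-→d5:-→d6:-→d7:-→d8:H0→d9:- -> H0
  lookup 22.112.0.17: bits 0001011001110000 walk d0:H1→d1:-→d2:-→d3:-→d4:-→d5:-→d6:-→d7:-→d8:-→d9:-→d10:-→d11:-→d12:H1→d13:-→d14:-→d15:-→d16:H0 -> H0
  del 181.79.160.0/20 (clear depth 20)
  lookup 188.74.0.5: bits 1011110001001010 walk d0:H1→d1:-→d2:-→d3:-→d4:-→d5:-→d6:-→d7:-→d8:-→d9:-→d10:-→d11:-→d12:-→d13:-→d14:-→d15:-→d16:H2 -> H2
  + 181.79.160.0/20 (H0) depth=20
  lookup 181.79.160.3: bits 10110101010011111010 walk d0:H1→d1:-→d2:-→d3:-→d4:-→d5:-→d6:-→d7:-→d8:H0→d9:-→d10:-→d11:-→d12:-→d13:-→d14:-→d15:-→d16:-→d17:-→d18:-→d19:-→d20:H0 -> H0
  lookup 181.79.160.0: bits 10110101010011111010 walk d0:H1→d1:-→d2:-→d3:-→d4:-→d5:-→d6:-→d7:-→d8:H0→d9:-→d10:-→d11:-→d12:-→d13:-→d14:-→d15:-→d16:-→d17:-→d18:-→d19:-→d20:H0 -> H0
  + 188.74.16.0/20 (H0) depth=20
  + 188.74.16.0/20 (H2) depth=20
  lookup 181.79.167.128: bits 10110101010011111010 walk d0:H1→d1:-→d2:-→d3:-→d4:-→d5:-→d6:-→d7:-→d8:H0→d9:-→d10:-→d11:-→d12:-→d13:-→d14:-→d15:-→d16:-→d17:-→d18:-→d19:-→d20:H0 -> H0
  lookup 22.112.110.92: bits 0001011001110000 walk d0:H1→d1:-→d2:-→d3:-→d4:-→d5:-→d6:-→d7:-→d8:-→d9:-→d10:-→d11:-→d12:H1→d13:-→d14:-→d15:-→d16:H0 -> H0
  lookup 212.109.222.62: bits 1 walk d0:H1→d1:- -> H1

== LOOKUPS ==
["H0","H0","H0","H1","H0","H0","H2","H0","H0","H0","H0","H1"]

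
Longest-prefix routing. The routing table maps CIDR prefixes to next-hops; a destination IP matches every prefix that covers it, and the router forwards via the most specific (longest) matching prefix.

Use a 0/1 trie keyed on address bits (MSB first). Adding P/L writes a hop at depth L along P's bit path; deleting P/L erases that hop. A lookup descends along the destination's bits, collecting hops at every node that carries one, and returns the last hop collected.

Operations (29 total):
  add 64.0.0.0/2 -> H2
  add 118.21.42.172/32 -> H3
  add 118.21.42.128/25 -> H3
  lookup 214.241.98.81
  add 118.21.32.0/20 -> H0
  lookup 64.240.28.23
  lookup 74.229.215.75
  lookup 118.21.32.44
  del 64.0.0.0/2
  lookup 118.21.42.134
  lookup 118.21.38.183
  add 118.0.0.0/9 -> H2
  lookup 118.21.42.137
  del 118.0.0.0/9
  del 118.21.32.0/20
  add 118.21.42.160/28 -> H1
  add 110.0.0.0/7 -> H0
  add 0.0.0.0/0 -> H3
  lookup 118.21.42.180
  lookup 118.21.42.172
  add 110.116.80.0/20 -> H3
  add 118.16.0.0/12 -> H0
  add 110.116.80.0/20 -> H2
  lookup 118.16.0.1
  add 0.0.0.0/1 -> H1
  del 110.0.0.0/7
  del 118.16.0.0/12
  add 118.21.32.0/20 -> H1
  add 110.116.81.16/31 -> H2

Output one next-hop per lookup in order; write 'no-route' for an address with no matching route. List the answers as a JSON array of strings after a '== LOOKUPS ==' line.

Apply in order:
  add 64.0.0.0/2 -> H2 at depth 2
  add 118.21.42.172/32 -> H3 at depth 32
  add 118.21.42.128/25 -> H3 at depth 25
  lookup 214.241.98.81: bits ε walk d0:- -> no-route
  add 118.21.32.0/20 -> H0 at depth 20
  lookup 64.240.28.23: bits 01 walk d0:-→d1:-→d2:H2 -> H2
  lookup 74.229.215.75: bits 01 walk d0:-→d1:-→d2:H2 -> H2
  lookup 118.21.32.44: bits 01110110000101010010 walk d0:-→d1:-→d2:H2→d3:-→d4:-→d5:-→d6:-→d7:-→d8:-→d9:-→d10:-→d11:-→d12:-→d13:-→d14:-→d15:-→d16:-→d17:-→d18:-→d19:-→d20:H0 -> H0
  del 64.0.0.0/2 (clear depth 2)
  lookup 118.21.42.134: bits 01110110000101010010101010 walk d0:-→d1:-→d2:-→d3:-→d4:-→d5:-→d6:-→d7:-→d8:-→d9:-→d10:-→d11:-→d12:-→d13:-→d14:-→d15:-→d16:-→d17:-→d18:-→d19:-→d20:H0→d21:-→d22:-→d23:-→d24:-→d25:H3→d26:- -> H3
  lookup 118.21.38.183: bits 01110110000101010010 walk d0:-→d1:-→d2:-→d3:-→d4:-→d5:-→d6:-→d7:-→d8:-→d9:-→d10:-→d11:-→d12:-→d13:-→d14:-→d15:-→d16:-→d17:-→d18:-→d19:-→d20:H0 -> H0
  add 118.0.0.0/9 -> H2 at depth 9
  lookup 118.21.42.137: bits 01110110000101010010101010 walk d0:-→d1:-→d2:-→d3:-→d4:-→d5:-→d6:-→d7:-→d8:-→d9:H2→d10:-→d11:-→d12:-→d13:-→d14:-→d15:-→d16:-→d17:-→d18:-→d19:-→d20:H0→d21:-→d22:-→d23:-→d24:-→d25:H3→d26:- -> H3
  del 118.0.0.0/9 (clear depth 9)
  del 118.21.32.0/20 (clear depth 20)
  add 118.21.42.160/28 -> H1 at depth 28
  add 110.0.0.0/7 -> H0 at depth 7
  add 0.0.0.0/0 -> H3 at depth 0
  lookup 118.21.42.180: bits 011101100001010100101010101 walk d0:H3→d1:-→d2:-→d3:-→d4:-→d5:-→d6:-→d7:-→d8:-→d9:-→d10:-→d11:-→d12:-→d13:-→d14:-→d15:-→d16:-→d17:-→d18:-→d19:-→d20:-→d21:-→d22:-→d23:-→d24:-→d25:H3→d26:-→d27:- -> H3
  lookup 118.21.42.172: bits 01110110000101010010101010101100 walk d0:H3→d1:-→d2:-→d3:-→d4:-→d5:-→d6:-→d7:-→d8:-→d9:-→d10:-→d11:-→d12:-→d13:-→d14:-→d15:-→d16:-→d17:-→d18:-→d19:-→d20:-→d21:-→d22:-→d23:-→d24:-→d25:H3→d26:-→d27:-→d28:H1→d29:-→d30:-→d31:-→d32:H3 -> H3
  add 110.116.80.0/20 -> H3 at depth 20
  add 118.16.0.0/12 -> H0 at depth 12
  add 110.116.80.0/20 -> H2 at depth 20
  lookup 118.16.0.1: bits 0111011000010 walk d0:H3→d1:-→d2:-→d3:-→d4:-→d5:-→d6:-→d7:-→d8:-→d9:-→d10:-→d11:-→d12:H0→d13:- -> H0
  add 0.0.0.0/1 -> H1 at depth 1
  del 110.0.0.0/7 (clear depth 7)
  del 118.16.0.0/12 (clear depth 12)
  add 118.21.32.0/20 -> H1 at depth 20
  add 110.116.81.16/31 -> H2 at depth 31

== LOOKUPS ==
["no-route","H2","H2","H0","H3","H0","H3","H3","H3","H0"]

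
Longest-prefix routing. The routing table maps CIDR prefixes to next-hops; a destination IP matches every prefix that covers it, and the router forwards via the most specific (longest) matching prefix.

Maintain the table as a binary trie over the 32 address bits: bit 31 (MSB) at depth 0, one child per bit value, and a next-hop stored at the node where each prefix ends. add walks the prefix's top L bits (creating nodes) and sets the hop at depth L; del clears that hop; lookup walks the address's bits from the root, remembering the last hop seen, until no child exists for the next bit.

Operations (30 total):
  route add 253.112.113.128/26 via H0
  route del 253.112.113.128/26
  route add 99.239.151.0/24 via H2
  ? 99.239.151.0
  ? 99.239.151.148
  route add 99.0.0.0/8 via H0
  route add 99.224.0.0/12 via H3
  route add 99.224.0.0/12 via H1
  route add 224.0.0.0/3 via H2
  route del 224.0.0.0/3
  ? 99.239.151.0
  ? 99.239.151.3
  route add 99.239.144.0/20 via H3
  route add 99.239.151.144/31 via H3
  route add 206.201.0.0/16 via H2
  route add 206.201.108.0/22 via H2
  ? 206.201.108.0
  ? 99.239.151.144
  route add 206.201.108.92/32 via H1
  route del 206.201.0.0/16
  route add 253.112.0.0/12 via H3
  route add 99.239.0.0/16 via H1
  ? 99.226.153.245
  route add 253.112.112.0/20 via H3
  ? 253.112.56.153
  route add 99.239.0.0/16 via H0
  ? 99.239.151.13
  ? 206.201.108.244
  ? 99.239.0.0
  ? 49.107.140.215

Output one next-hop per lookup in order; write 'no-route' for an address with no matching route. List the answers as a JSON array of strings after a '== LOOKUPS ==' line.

Apply in order:
  + 253.112.113.128/26 (H0) depth=26
  del 253.112.113.128/26 (clear depth 26)
  + 99.239.151.0/24 (H2) depth=24
  ? 99.239.151.0  path d0:-→d1:-→d2:-→d3:-→d4:-→d5:-→d6:-→d7:-→d8:-→d9:-→d10:-→d11:-→d12:-→d13:-→d14:-→d15:-→d16:-→d17:-→d18:-→d19:-→d20:-→d21:-→d22:-→d23:-→d24:H2  best=H2
  ? 99.239.151.148  path d0:-→d1:-→d2:-→d3:-→d4:-→d5:-→d6:-→d7:-→d8:-→d9:-→d10:-→d11:-→d12:-→d13:-→d14:-→d15:-→d16:-→d17:-→d18:-→d19:-→d20:-→d21:-→d22:-→d23:-→d24:H2  best=H2
  + 99.0.0.0/8 (H0) depth=8
  + 99.224.0.0/12 (H3) depth=12
  + 99.224.0.0/12 (H1) depth=12
  + 224.0.0.0/3 (H2) depth=3
  del 224.0.0.0/3 (clear depth 3)
  ? 99.239.151.0  path d0:-→d1:-→d2:-→d3:-→d4:-→d5:-→d6:-→d7:-→d8:H0→d9:-→d10:-→d11:-→d12:H1→d13:-→d14:-→d15:-→d16:-→d17:-→d18:-→d19:-→d20:-→d21:-→d22:-→d23:-→d24:H2  best=H2
  ? 99.239.151.3  path d0:-→d1:-→d2:-→d3:-→d4:-→d5:-→d6:-→d7:-→d8:H0→d9:-→d10:-→d11:-→d12:H1→d13:-→d14:-→d15:-→d16:-→d17:-→d18:-→d19:-→d20:-→d21:-→d22:-→d23:-→d24:H2  best=H2
  + 99.239.144.0/20 (H3) depth=20
  + 99.239.151.144/31 (H3) depth=31
  + 206.201.0.0/16 (H2) depth=16
  + 206.201.108.0/22 (H2) depth=22
  ? 206.201.108.0  path d0:-→d1:-→d2:-→d3:-→d4:-→d5:-→d6:-→d7:-→d8:-→d9:-→d10:-→d11:-→d12:-→d13:-→d14:-→d15:-→d16:H2→d17:-→d18:-→d19:-→d20:-→d21:-→d22:H2  best=H2
  ? 99.239.151.144  path d0:-→d1:-→d2:-→d3:-→d4:-→d5:-→d6:-→d7:-→d8:H0→d9:-→d10:-→d11:-→d12:H1→d13:-→d14:-→d15:-→d16:-→d17:-→d18:-→d19:-→d20:H3→d21:-→d22:-→d23:-→d24:H2→d25:-→d26:-→d27:-→d28:-→d29:-→d30:-→d31:H3  best=H3
  + 206.201.108.92/32 (H1) depth=32
  del 206.201.0.0/16 (clear depth 16)
  + 253.112.0.0/12 (H3) depth=12
  + 99.239.0.0/16 (H1) depth=16
  ? 99.226.153.245  path d0:-→d1:-→d2:-→d3:-→d4:-→d5:-→d6:-→d7:-→d8:H0→d9:-→d10:-→d11:-→d12:H1  best=H1
  + 253.112.112.0/20 (H3) depth=20
  ? 253.112.56.153  path d0:-→d1:-→d2:-→d3:-→d4:-→d5:-→d6:-→d7:-→d8:-→d9:-→d10:-→d11:-→d12:H3→d13:-→d14:-→d15:-→d16:-→d17:-  best=H3
  + 99.239.0.0/16 (H0) depth=16
  ? 99.239.151.13  path d0:-→d1:-→d2:-→d3:-→d4:-→d5:-→d6:-→d7:-→d8:H0→d9:-→d10:-→d11:-→d12:H1→d13:-→d14:-→d15:-→d16:H0→d17:-→d18:-→d19:-→d20:H3→d21:-→d22:-→d23:-→d24:H2  best=H2
  ? 206.201.108.244  path d0:-→d1:-→d2:-→d3:-→d4:-→d5:-→d6:-→d7:-→d8:-→d9:-→d10:-→d11:-→d12:-→d13:-→d14:-→d15:-→d16:-→d17:-→d18:-→d19:-→d20:-→d21:-→d22:H2→d23:-→d24:-  best=H2
  ? 99.239.0.0  path d0:-→d1:-→d2:-→d3:-→d4:-→d5:-→d6:-→d7:-→d8:H0→d9:-→d10:-→d11:-→d12:H1→d13:-→d14:-→d15:-→d16:H0  best=H0
  ? 49.107.140.215  path d0:-→d1:-  best=no-route

== LOOKUPS ==
["H2","H2","H2","H2","H2","H3","H1","H3","H2","H2","H0","no-route"]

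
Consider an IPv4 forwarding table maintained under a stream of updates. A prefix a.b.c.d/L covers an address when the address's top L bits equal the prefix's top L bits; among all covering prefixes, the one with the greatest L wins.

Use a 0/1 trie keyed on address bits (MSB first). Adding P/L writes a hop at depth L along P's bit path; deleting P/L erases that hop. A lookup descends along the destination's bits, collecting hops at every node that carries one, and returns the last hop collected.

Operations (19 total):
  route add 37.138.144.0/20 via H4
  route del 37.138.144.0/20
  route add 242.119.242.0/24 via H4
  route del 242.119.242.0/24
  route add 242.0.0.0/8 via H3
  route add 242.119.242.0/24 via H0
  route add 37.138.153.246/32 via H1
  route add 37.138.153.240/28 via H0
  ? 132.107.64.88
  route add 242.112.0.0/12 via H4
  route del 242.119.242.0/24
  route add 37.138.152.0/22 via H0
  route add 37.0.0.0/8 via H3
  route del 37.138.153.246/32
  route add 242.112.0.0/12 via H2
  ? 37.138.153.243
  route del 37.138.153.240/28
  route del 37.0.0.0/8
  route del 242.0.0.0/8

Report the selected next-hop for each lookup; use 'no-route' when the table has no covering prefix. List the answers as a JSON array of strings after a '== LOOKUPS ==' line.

Trace:
  + 37.138.144.0/20 (H4) depth=20
  del 37.138.144.0/20 (clear depth 20)
  + 242.119.242.0/24 (H4) depth=24
  del 242.119.242.0/24 (clear depth 24)
  + 242.0.0.0/8 (H3) depth=8
  + 242.119.242.0/24 (H0) depth=24
  + 37.138.153.246/32 (H1) depth=32
  + 37.138.153.240/28 (H0) depth=28
  lookup 132.107.64.88: bits 1 walk d0:-→d1:- -> no-route
  + 242.112.0.0/12 (H4) depth=12
  del 242.119.242.0/24 (clear depth 24)
  + 37.138.152.0/22 (H0) depth=22
  + 37.0.0.0/8 (H3) depth=8
  del 37.138.153.246/32 (clear depth 32)
  + 242.112.0.0/12 (H2) depth=12
  lookup 37.138.153.243: bits 00100101100010101001100111110 walk d0:-→d1:-→d2:-→d3:-→d4:-→d5:-→d6:-→d7:-→d8:H3→d9:-→d10:-→d11:-→d12:-→d13:-→d14:-→d15:-→d16:-→d17:-→d18:-→d19:-→d20:-→d21:-→d22:H0→d23:-→d24:-→d25:-→d26:-→d27:-→d28:H0→d29:- -> H0
  del 37.138.153.240/28 (clear depth 28)
  del 37.0.0.0/8 (clear depth 8)
  del 242.0.0.0/8 (clear depth 8)

== LOOKUPS ==
["no-route","H0"]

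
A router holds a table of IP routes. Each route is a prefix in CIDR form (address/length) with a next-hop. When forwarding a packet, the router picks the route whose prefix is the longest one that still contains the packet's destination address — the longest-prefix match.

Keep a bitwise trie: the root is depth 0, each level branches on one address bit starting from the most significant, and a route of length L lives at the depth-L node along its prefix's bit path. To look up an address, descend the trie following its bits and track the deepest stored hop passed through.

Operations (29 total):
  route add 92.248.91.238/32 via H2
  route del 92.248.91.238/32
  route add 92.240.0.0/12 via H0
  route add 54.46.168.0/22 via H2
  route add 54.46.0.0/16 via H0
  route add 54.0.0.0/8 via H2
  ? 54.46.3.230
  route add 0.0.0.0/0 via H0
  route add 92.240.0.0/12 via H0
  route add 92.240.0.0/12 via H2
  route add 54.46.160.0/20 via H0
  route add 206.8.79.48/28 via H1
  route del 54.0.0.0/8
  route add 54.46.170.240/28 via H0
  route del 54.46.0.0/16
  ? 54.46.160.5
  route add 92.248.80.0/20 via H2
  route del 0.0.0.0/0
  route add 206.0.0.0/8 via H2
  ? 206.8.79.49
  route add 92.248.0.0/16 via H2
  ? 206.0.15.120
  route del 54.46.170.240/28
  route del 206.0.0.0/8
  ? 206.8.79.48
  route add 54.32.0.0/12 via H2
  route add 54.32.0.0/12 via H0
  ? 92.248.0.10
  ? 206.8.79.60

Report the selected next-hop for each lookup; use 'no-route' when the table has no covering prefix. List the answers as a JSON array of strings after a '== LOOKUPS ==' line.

Trace:
  + 92.248.91.238/32 (H2) depth=32
  del 92.248.91.238/32 (clear depth 32)
  + 92.240.0.0/12 (H0) depth=12
  + 54.46.168.0/22 (H2) depth=22
  + 54.46.0.0/16 (H0) depth=16
  + 54.0.0.0/8 (H2) depth=8
  ? 54.46.3.230  path d0:-→d1:-→d2:-→d3:-→d4:-→d5:-→d6:-→d7:-→d8:H2→d9:-→d10:-→d11:-→d12:-→d13:-→d14:-→d15:-→d16:H0  best=H0
  + 0.0.0.0/0 (H0) depth=0
  + 92.240.0.0/12 (H0) depth=12
  + 92.240.0.0/12 (H2) depth=12
  + 54.46.160.0/20 (H0) depth=20
  + 206.8.79.48/28 (H1) depth=28
  del 54.0.0.0/8 (clear depth 8)
  + 54.46.170.240/28 (H0) depth=28
  del 54.46.0.0/16 (clear depth 16)
  ? 54.46.160.5  path d0:H0→d1:-→d2:-→d3:-→d4:-→d5:-→d6:-→d7:-→d8:-→d9:-→d10:-→d11:-→d12:-→d13:-→d14:-→d15:-→d16:-→d17:-→d18:-→d19:-→d20:H0  best=H0
  + 92.248.80.0/20 (H2) depth=20
  del 0.0.0.0/0 (clear depth 0)
  + 206.0.0.0/8 (H2) depth=8
  ? 206.8.79.49  path d0:-→d1:-→d2:-→d3:-→d4:-→d5:-→d6:-→d7:-→d8:H2→d9:-→d10:-→d11:-→d12:-→d13:-→d14:-→d15:-→d16:-→d17:-→d18:-→d19:-→d20:-→d21:-→d22:-→d23:-→d24:-→d25:-→d26:-→d27:-→d28:H1  best=H1
  + 92.248.0.0/16 (H2) depth=16
  ? 206.0.15.120  path d0:-→d1:-→d2:-→d3:-→d4:-→d5:-→d6:-→d7:-→d8:H2→d9:-→d10:-→d11:-→d12:-  best=H2
  del 54.46.170.240/28 (clear depth 28)
  del 206.0.0.0/8 (clear depth 8)
  ? 206.8.79.48  path d0:-→d1:-→d2:-→d3:-→d4:-→d5:-→d6:-→d7:-→d8:-→d9:-→d10:-→d11:-→d12:-→d13:-→d14:-→d15:-→d16:-→d17:-→d18:-→d19:-→d20:-→d21:-→d22:-→d23:-→d24:-→d25:-→d26:-→d27:-→d28:H1  best=H1
  + 54.32.0.0/12 (H2) depth=12
  + 54.32.0.0/12 (H0) depth=12
  ? 92.248.0.10  path d0:-→d1:-→d2:-→d3:-→d4:-→d5:-→d6:-→d7:-→d8:-→d9:-→d10:-→d11:-→d12:H2→d13:-→d14:-→d15:-→d16:H2→d17:-  best=H2
  ? 206.8.79.60  path d0:-→d1:-→d2:-→d3:-→d4:-→d5:-→d6:-→d7:-→d8:-→d9:-→d10:-→d11:-→d12:-→d13:-→d14:-→d15:-→d16:-→d17:-→d18:-→d19:-→d20:-→d21:-→d22:-→d23:-→d24:-→d25:-→d26:-→d27:-→d28:H1  best=H1

== LOOKUPS ==
["H0","H0","H1","H2","H1","H2","H1"]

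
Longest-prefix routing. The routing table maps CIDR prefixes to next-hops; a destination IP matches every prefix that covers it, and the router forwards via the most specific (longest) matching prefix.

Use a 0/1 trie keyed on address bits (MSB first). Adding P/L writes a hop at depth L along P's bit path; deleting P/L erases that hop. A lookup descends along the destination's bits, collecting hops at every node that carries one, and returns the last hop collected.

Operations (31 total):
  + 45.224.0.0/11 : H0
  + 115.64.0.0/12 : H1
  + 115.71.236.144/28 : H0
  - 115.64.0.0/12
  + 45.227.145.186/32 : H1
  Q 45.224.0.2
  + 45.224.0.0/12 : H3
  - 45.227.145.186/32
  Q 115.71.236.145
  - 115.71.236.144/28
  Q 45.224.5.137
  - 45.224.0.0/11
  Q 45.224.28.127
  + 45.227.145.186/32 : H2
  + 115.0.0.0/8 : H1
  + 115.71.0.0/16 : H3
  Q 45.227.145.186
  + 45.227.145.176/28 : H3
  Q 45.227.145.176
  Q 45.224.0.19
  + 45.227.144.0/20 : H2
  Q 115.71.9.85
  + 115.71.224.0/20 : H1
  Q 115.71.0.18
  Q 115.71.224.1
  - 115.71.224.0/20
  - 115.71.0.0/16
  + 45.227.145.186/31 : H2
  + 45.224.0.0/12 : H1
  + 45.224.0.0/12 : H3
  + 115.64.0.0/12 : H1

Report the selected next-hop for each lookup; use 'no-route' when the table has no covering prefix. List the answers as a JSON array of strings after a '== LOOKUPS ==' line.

Trace:
  + 45.224.0.0/11 (H0) depth=11
  + 115.64.0.0/12 (H1) depth=12
  + 115.71.236.144/28 (H0) depth=28
  - 115.64.0.0/12 clear@12
  + 45.227.145.186/32 (H1) depth=32
  lookup 45.224.0.2: bits 00101101111000 walk d0:-→d1:-→d2:-→d3:-→d4:-→d5:-→d6:-→d7:-→d8:-→d9:-→d10:-→d11:H0→d12:-→d13:-→d14:- -> H0
  + 45.224.0.0/12 (H3) depth=12
  - 45.227.145.186/32 clear@32
  lookup 115.71.236.145: bits 0111001101000111111011001001 walk d0:-→d1:-→d2:-→d3:-→d4:-→d5:-→d6:-→d7:-→d8:-→d9:-→d10:-→d11:-→d12:-→d13:-→d14:-→d15:-→d16:-→d17:-→d18:-→d19:-→d20:-→d21:-→d22:-→d23:-→d24:-→d25:-→d26:-→d27:-→d28:H0 -> H0
  - 115.71.236.144/28 clear@28
  lookup 45.224.5.137: bits 00101101111000 walk d0:-→d1:-→d2:-→d3:-→d4:-→d5:-→d6:-→d7:-→d8:-→d9:-→d10:-→d11:H0→d12:H3→d13:-→d14:- -> H3
  - 45.224.0.0/11 clear@11
  lookup 45.224.28.127: bits 00101101111000 walk d0:-→d1:-→d2:-→d3:-→d4:-→d5:-→d6:-→d7:-→d8:-→d9:-→d10:-→d11:-→d12:H3→d13:-→d14:- -> H3
  + 45.227.145.186/32 (H2) depth=32
  + 115.0.0.0/8 (H1) depth=8
  + 115.71.0.0/16 (H3) depth=16
  lookup 45.227.145.186: bits 00101101111000111001000110111010 walk d0:-→d1:-→d2:-→d3:-→d4:-→d5:-→d6:-→d7:-→d8:-→d9:-→d10:-→d11:-→d12:H3→d13:-→d14:-→d15:-→d16:-→d17:-→d18:-→d19:-→d20:-→d21:-→d22:-→d23:-→d24:-→d25:-→d26:-→d27:-→d28:-→d29:-→d30:-→d31:-→d32:H2 -> H2
  + 45.227.145.176/28 (H3) depth=28
  lookup 45.227.145.176: bits 0010110111100011100100011011 walk d0:-→d1:-→d2:-→d3:-→d4:-→d5:-→d6:-→d7:-→d8:-→d9:-→d10:-→d11:-→d12:H3→d13:-→d14:-→d15:-→d16:-→d17:-→d18:-→d19:-→d20:-→d21:-→d22:-→d23:-→d24:-→d25:-→d26:-→d27:-→d28:H3 -> H3
  lookup 45.224.0.19: bits 00101101111000 walk d0:-→d1:-→d2:-→d3:-→d4:-→d5:-→d6:-→d7:-→d8:-→d9:-→d10:-→d11:-→d12:H3→d13:-→d14:- -> H3
  + 45.227.144.0/20 (H2) depth=20
  lookup 115.71.9.85: bits 0111001101000111 walk d0:-→d1:-→d2:-→d3:-→d4:-→d5:-→d6:-→d7:-→d8:H1→d9:-→d10:-→d11:-→d12:-→d13:-→d14:-→d15:-→d16:H3 -> H3
  + 115.71.224.0/20 (H1) depth=20
  lookup 115.71.0.18: bits 0111001101000111 walk d0:-→d1:-→d2:-→d3:-→d4:-→d5:-→d6:-→d7:-→d8:H1→d9:-→d10:-→d11:-→d12:-→d13:-→d14:-→d15:-→d16:H3 -> H3
  lookup 115.71.224.1: bits 01110011010001111110 walk d0:-→d1:-→d2:-→d3:-→d4:-→d5:-→d6:-→d7:-→d8:H1→d9:-→d10:-→d11:-→d12:-→d13:-→d14:-→d15:-→d16:H3→d17:-→d18:-→d19:-→d20:H1 -> H1
  - 115.71.224.0/20 clear@20
  - 115.71.0.0/16 clear@16
  + 45.227.145.186/31 (H2) depth=31
  + 45.224.0.0/12 (H1) depth=12
  + 45.224.0.0/12 (H3) depth=12
  + 115.64.0.0/12 (H1) depth=12

== LOOKUPS ==
["H0","H0","H3","H3","H2","H3","H3","H3","H3","H1"]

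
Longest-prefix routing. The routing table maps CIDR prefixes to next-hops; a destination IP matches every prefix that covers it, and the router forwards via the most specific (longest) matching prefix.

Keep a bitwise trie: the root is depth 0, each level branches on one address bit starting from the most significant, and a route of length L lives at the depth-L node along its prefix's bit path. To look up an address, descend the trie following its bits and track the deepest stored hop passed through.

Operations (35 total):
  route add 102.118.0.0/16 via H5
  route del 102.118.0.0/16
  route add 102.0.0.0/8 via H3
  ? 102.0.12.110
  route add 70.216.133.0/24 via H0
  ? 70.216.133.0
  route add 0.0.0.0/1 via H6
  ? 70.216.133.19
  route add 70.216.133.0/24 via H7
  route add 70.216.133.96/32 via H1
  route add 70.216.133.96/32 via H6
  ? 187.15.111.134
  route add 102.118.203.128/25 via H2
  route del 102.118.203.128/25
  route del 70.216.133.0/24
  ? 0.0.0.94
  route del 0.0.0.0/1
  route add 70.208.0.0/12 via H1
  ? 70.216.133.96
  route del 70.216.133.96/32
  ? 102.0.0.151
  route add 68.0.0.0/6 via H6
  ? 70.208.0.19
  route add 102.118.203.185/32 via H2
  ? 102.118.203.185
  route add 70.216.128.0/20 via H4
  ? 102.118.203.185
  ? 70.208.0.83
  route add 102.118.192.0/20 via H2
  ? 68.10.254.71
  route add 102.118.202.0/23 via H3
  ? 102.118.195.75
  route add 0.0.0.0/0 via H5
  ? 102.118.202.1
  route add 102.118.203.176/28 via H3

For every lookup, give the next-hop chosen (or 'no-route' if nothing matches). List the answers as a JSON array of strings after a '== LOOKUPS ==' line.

Process each operation:
  add 102.118.0.0/16 -> H5 at depth 16
  - 102.118.0.0/16 clear@16
  add 102.0.0.0/8 -> H3 at depth 8
  ? 102.0.12.110  path d0:-→d1:-→d2:-→d3:-→d4:-→d5:-→d6:-→d7:-→d8:H3→d9:-  best=H3
  add 70.216.133.0/24 -> H0 at depth 24
  ? 70.216.133.0  path d0:-→d1:-→d2:-→d3:-→d4:-→d5:-→d6:-→d7:-→d8:-→d9:-→d10:-→d11:-→d12:-→d13:-→d14:-→d15:-→d16:-→d17:-→d18:-→d19:-→d20:-→d21:-→d22:-→d23:-→d24:H0  best=H0
  add 0.0.0.0/1 -> H6 at depth 1
  ? 70.216.133.19  path d0:-→d1:H6→d2:-→d3:-→d4:-→d5:-→d6:-→d7:-→d8:-→d9:-→d10:-→d11:-→d12:-→d13:-→d14:-→d15:-→d16:-→d17:-→d18:-→d19:-→d20:-→d21:-→d22:-→d23:-→d24:H0  best=H0
  add 70.216.133.0/24 -> H7 at depth 24
  add 70.216.133.96/32 -> H1 at depth 32
  add 70.216.133.96/32 -> H6 at depth 32
  ? 187.15.111.134  path d0:-  best=no-route
  add 102.118.203.128/25 -> H2 at depth 25
  - 102.118.203.128/25 clear@25
  - 70.216.133.0/24 clear@24
  ? 0.0.0.94  path d0:-→d1:H6  best=H6
  - 0.0.0.0/1 clear@1
  add 70.208.0.0/12 -> H1 at depth 12
  ? 70.216.133.96  path d0:-→d1:-→d2:-→d3:-→d4:-→d5:-→d6:-→d7:-→d8:-→d9:-→d10:-→d11:-→d12:H1→d13:-→d14:-→d15:-→d16:-→d17:-→d18:-→d19:-→d20:-→d21:-→d22:-→d23:-→d24:-→d25:-→d26:-→d27:-→d28:-→d29:-→d30:-→d31:-→d32:H6  best=H6
  - 70.216.133.96/32 clear@32
  ? 102.0.0.151  path d0:-→d1:-→d2:-→d3:-→d4:-→d5:-→d6:-→d7:-→d8:H3→d9:-  best=H3
  add 68.0.0.0/6 -> H6 at depth 6
  ? 70.208.0.19  path d0:-→d1:-→d2:-→d3:-→d4:-→d5:-→d6:H6→d7:-→d8:-→d9:-→d10:-→d11:-→d12:H1  best=H1
  add 102.118.203.185/32 -> H2 at depth 32
  ? 102.118.203.185  path d0:-→d1:-→d2:-→d3:-→d4:-→d5:-→d6:-→d7:-→d8:H3→d9:-→d10:-→d11:-→d12:-→d13:-→d14:-→d15:-→d16:-→d17:-→d18:-→d19:-→d20:-→d21:-→d22:-→d23:-→d24:-→d25:-→d26:-→d27:-→d28:-→d29:-→d30:-→d31:-→d32:H2  best=H2
  add 70.216.128.0/20 -> H4 at depth 20
  ? 102.118.203.185  path d0:-→d1:-→d2:-→d3:-→d4:-→d5:-→d6:-→d7:-→d8:H3→d9:-→d10:-→d11:-→d12:-→d13:-→d14:-→d15:-→d16:-→d17:-→d18:-→d19:-→d20:-→d21:-→d22:-→d23:-→d24:-→d25:-→d26:-→d27:-→d28:-→d29:-→d30:-→d31:-→d32:H2  best=H2
  ? 70.208.0.83  path d0:-→d1:-→d2:-→d3:-→d4:-→d5:-→d6:H6→d7:-→d8:-→d9:-→d10:-→d11:-→d12:H1  best=H1
  add 102.118.192.0/20 -> H2 at depth 20
  ? 68.10.254.71  path d0:-→d1:-→d2:-→d3:-→d4:-→d5:-→d6:H6  best=H6
  add 102.118.202.0/23 -> H3 at depth 23
  ? 102.118.195.75  path d0:-→d1:-→d2:-→d3:-→d4:-→d5:-→d6:-→d7:-→d8:H3→d9:-→d10:-→d11:-→d12:-→d13:-→d14:-→d15:-→d16:-→d17:-→d18:-→d19:-→d20:H2  best=H2
  add 0.0.0.0/0 -> H5 at depth 0
  ? 102.118.202.1  path d0:H5→d1:-→d2:-→d3:-→d4:-→d5:-→d6:-→d7:-→d8:H3→d9:-→d10:-→d11:-→d12:-→d13:-→d14:-→d15:-→d16:-→d17:-→d18:-→d19:-→d20:H2→d21:-→d22:-→d23:H3  best=H3
  add 102.118.203.176/28 -> H3 at depth 28

== LOOKUPS ==
["H3","H0","H0","no-route","H6","H6","H3","H1","H2","H2","H1","H6","H2","H3"]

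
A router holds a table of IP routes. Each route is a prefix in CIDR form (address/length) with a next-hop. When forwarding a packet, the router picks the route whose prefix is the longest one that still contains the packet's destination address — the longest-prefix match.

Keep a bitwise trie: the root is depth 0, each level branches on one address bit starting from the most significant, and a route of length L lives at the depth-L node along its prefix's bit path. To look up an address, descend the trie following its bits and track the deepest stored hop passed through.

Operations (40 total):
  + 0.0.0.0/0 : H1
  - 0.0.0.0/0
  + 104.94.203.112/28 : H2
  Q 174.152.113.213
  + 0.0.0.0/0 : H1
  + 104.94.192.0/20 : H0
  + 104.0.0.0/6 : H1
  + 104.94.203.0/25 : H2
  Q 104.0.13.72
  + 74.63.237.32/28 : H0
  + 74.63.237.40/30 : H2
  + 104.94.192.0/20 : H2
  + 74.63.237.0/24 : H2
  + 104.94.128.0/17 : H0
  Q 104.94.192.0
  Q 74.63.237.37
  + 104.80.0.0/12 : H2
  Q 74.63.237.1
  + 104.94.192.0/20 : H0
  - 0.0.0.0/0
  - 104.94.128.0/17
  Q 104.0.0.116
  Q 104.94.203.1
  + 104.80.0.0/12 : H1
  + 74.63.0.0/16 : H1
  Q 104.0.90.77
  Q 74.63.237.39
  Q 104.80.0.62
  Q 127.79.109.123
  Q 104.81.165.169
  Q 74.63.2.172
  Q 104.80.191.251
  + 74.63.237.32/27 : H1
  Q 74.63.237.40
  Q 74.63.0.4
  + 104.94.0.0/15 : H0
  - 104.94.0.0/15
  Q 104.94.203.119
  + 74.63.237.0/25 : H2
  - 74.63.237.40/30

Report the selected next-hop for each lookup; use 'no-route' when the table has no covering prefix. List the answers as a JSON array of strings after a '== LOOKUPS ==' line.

Apply in order:
  add 0.0.0.0/0 -> H1 at depth 0
  - 0.0.0.0/0 clear@0
  add 104.94.203.112/28 -> H2 at depth 28
  lookup 174.152.113.213: bits ε walk d0:- -> no-route
  add 0.0.0.0/0 -> H1 at depth 0
  add 104.94.192.0/20 -> H0 at depth 20
  add 104.0.0.0/6 -> H1 at depth 6
  add 104.94.203.0/25 -> H2 at depth 25
  lookup 104.0.13.72: bits 011010000 walk d0:H1→d1:-→d2:-→d3:-→d4:-→d5:-→d6:H1→d7:-→d8:-→d9:- -> H1
  add 74.63.237.32/28 -> H0 at depth 28
  add 74.63.237.40/30 -> H2 at depth 30
  add 104.94.192.0/20 -> H2 at depth 20
  add 74.63.237.0/24 -> H2 at depth 24
  add 104.94.128.0/17 -> H0 at depth 17
  lookup 104.94.192.0: bits 01101000010111101100 walk d0:H1→d1:-→d2:-→d3:-→d4:-→d5:-→d6:H1→d7:-→d8:-→d9:-→d10:-→d11:-→d12:-→d13:-→d14:-→d15:-→d16:-→d17:H0→d18:-→d19:-→d20:H2 -> H2
  lookup 74.63.237.37: bits 0100101000111111111011010010 walk d0:H1→d1:-→d2:-→d3:-→d4:-→d5:-→d6:-→d7:-→d8:-→d9:-→d10:-→d11:-→d12:-→d13:-→d14:-→d15:-→d16:-→d17:-→d18:-→d19:-→d20:-→d21:-→d22:-→d23:-→d24:H2→d25:-→d26:-→d27:-→d28:H0 -> H0
  add 104.80.0.0/12 -> H2 at depth 12
  lookup 74.63.237.1: bits 01001010001111111110110100 walk d0:H1→d1:-→d2:-→d3:-→d4:-→d5:-→d6:-→d7:-→d8:-→d9:-→d10:-→d11:-→d12:-→d13:-→d14:-→d15:-→d16:-→d17:-→d18:-→d19:-→d20:-→d21:-→d22:-→d23:-→d24:H2→d25:-→d26:- -> H2
  add 104.94.192.0/20 -> H0 at depth 20
  - 0.0.0.0/0 clear@0
  - 104.94.128.0/17 clear@17
  lookup 104.0.0.116: bits 011010000 walk d0:-→d1:-→d2:-→d3:-→d4:-→d5:-→d6:H1→d7:-→d8:-→d9:- -> H1
  lookup 104.94.203.1: bits 0110100001011110110010110 walk d0:-→d1:-→d2:-→d3:-→d4:-→d5:-→d6:H1→d7:-→d8:-→d9:-→d10:-→d11:-→d12:H2→d13:-→d14:-→d15:-→d16:-→d17:-→d18:-→d19:-→d20:H0→d21:-→d22:-→d23:-→d24:-→d25:H2 -> H2
  add 104.80.0.0/12 -> H1 at depth 12
  add 74.63.0.0/16 -> H1 at depth 16
  lookup 104.0.90.77: bits 011010000 walk d0:-→d1:-→d2:-→d3:-→d4:-→d5:-→d6:H1→d7:-→d8:-→d9:- -> H1
  lookup 74.63.237.39: bits 0100101000111111111011010010 walk d0:-→d1:-→d2:-→d3:-→d4:-→d5:-→d6:-→d7:-→d8:-→d9:-→d10:-→d11:-→d12:-→d13:-→d14:-→d15:-→d16:H1→d17:-→d18:-→d19:-→d20:-→d21:-→d22:-→d23:-→d24:H2→d25:-→d26:-→d27:-→d28:H0 -> H0
  lookup 104.80.0.62: bits 011010000101 walk d0:-→d1:-→d2:-→d3:-→d4:-→d5:-→d6:H1→d7:-→d8:-→d9:-→d10:-→d11:-→d12:H1 -> H1
  lookup 127.79.109.123: bits 011 walk d0:-→d1:-→d2:-→d3:- -> no-route
  lookup 104.81.165.169: bits 011010000101 walk d0:-→d1:-→d2:-→d3:-→d4:-→d5:-→d6:H1→d7:-→d8:-→d9:-→d10:-→d11:-→d12:H1 -> H1
  lookup 74.63.2.172: bits 0100101000111111 walk d0:-→d1:-→d2:-→d3:-→d4:-→d5:-→d6:-→d7:-→d8:-→d9:-→d10:-→d11:-→d12:-→d13:-→d14:-→d15:-→d16:H1 -> H1
  lookup 104.80.191.251: bits 011010000101 walk d0:-→d1:-→d2:-→d3:-→d4:-→d5:-→d6:H1→d7:-→d8:-→d9:-→d10:-→d11:-→d12:H1 -> H1
  add 74.63.237.32/27 -> H1 at depth 27
  lookup 74.63.237.40: bits 010010100011111111101101001010 walk d0:-→d1:-→d2:-→d3:-→d4:-→d5:-→d6:-→d7:-→d8:-→d9:-→d10:-→d11:-→d12:-→d13:-→d14:-→d15:-→d16:H1→d17:-→d18:-→d19:-→d20:-→d21:-→d22:-→d23:-→d24:H2→d25:-→d26:-→d27:H1→d28:H0→d29:-→d30:H2 -> H2
  lookup 74.63.0.4: bits 0100101000111111 walk d0:-→d1:-→d2:-→d3:-→d4:-→d5:-→d6:-→d7:-→d8:-→d9:-→d10:-→d11:-→d12:-→d13:-→d14:-→d15:-→d16:H1 -> H1
  add 104.94.0.0/15 -> H0 at depth 15
  - 104.94.0.0/15 clear@15
  lookup 104.94.203.119: bits 0110100001011110110010110111 walk d0:-→d1:-→d2:-→d3:-→d4:-→d5:-→d6:H1→d7:-→d8:-→d9:-→d10:-→d11:-→d12:H1→d13:-→d14:-→d15:-→d16:-→d17:-→d18:-→d19:-→d20:H0→d21:-→d22:-→d23:-→d24:-→d25:H2→d26:-→d27:-→d28:H2 -> H2
  add 74.63.237.0/25 -> H2 at depth 25
  - 74.63.237.40/30 clear@30

== LOOKUPS ==
["no-route","H1","H2","H0","H2","H1","H2","H1","H0","H1","no-route","H1","H1","H1","H2","H1","H2"]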